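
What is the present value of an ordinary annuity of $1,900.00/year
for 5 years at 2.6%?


Formula: PV = PMT * (1 - (1+r)^(-n)) / r
Discount factor: (1 + 0.026)^(-5) = 0.879555
Bracket: 1 - 0.879555 = 0.120445
PV = $1,900.00 * 0.120445 / 0.026 = $8,801.72

$8,801.72


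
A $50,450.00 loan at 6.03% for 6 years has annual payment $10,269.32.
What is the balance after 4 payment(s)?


Formula: Balance = PV*(1+r)^k - PMT*((1+r)^k - 1)/r
Growth: (1 + 0.0603)^4 = 1.263907
Accumulated factor: ((1+r)^k - 1)/r = 4.376564
Balance = $50,450.00 * 1.263907 - $10,269.32 * 4.376564
Balance = $18,819.77

$18,819.77


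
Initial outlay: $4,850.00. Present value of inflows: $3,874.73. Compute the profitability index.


Formula: PI = PV(cash flows) / initial investment
Substituting: PI = $3,874.73 / $4,850.00
PI = 0.7989

0.7989


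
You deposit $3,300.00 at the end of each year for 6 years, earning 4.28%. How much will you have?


Formula: FV = PMT * ((1+r)^n - 1) / r
Growth factor: (1 + 0.0428)^6 = 1.285897
Numerator: 1.285897 - 1 = 0.285897
FV = $3,300.00 * 0.285897 / 0.0428 = $22,043.45

$22,043.45


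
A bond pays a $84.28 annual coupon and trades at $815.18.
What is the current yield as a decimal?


Formula: Current yield = annual coupon / price
Substituting: CY = $84.28 / $815.18
CY = 0.103388

0.103388


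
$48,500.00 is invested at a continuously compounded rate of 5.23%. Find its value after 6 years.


Formula: FV = P * e^(r*t)
Exponent: r*t = 0.0523 * 6 = 0.3138
e^(0.3138) = 1.368616
FV = $48,500.00 * 1.368616 = $66,377.88

$66,377.88


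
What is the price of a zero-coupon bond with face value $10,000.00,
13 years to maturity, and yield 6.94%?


Formula: Price = FV / (1 + r)^n
Substituting: Price = $10,000.00 / (1 + 0.0694)^13
Discount factor: (1.0694)^13 = 2.392337
Price = $10,000.00 / 2.392337 = $4,180.01

$4,180.01


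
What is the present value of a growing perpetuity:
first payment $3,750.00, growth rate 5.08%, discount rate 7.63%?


Formula: PV = C / (r - g)
Spread: r - g = 0.0763 - 0.0508 = 0.0255
Substituting: PV = $3,750.00 / 0.0255
PV = $147,058.82

$147,058.82


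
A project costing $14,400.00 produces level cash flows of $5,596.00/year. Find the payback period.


Formula: Payback = investment / annual cash flow
Substituting: Payback = $14,400.00 / $5,596.00
Payback = 2.5733 years

2.5733 years


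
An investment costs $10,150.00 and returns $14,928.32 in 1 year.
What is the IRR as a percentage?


Formula: IRR = C1/C0 - 1
Substituting: IRR = $14,928.32 / $10,150.00 - 1
Ratio: 1.47077 - 1 = 0.47077
IRR = 47.077%

47.077%


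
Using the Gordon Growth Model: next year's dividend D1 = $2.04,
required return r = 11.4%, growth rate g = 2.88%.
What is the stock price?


Formula: P = D1 / (r - g)
Spread: r - g = 0.114 - 0.0288 = 0.0852
Substituting: P = $2.04 / 0.0852
P = $23.94

$23.94


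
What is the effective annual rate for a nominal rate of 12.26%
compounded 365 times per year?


Formula: EAR = (1 + r/m)^m - 1
Period rate: r/m = 0.1226 / 365 = 0.000336
Compounding: (1 + 0.000336)^365 = 1.130409
EAR = 1.130409 - 1 = 0.130409

0.130409


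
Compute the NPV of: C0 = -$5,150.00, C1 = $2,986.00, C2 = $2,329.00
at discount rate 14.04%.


Formula: NPV = C0 + C1/(1+r) + C2/(1+r)^2
Discount C1: $2,986.00 / (1 + 0.1404) = $2,618.38
Discount C2: $2,329.00 / (1 + 0.1404)^2 = $1,790.83
NPV = -$5,150.00 + $2,618.38 + $1,790.83 = -$740.79

-$740.79


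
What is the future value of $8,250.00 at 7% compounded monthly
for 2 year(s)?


Formula: FV = P * (1 + r/m)^(m*t)
Period rate: r/m = 0.07 / 12 = 0.005833
Total periods: m*t = 12 * 2 = 24
Growth factor: (1 + 0.005833)^24 = 1.149806
FV = $8,250.00 * 1.149806 = $9,485.90

$9,485.90


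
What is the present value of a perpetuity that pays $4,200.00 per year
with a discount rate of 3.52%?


Formula: PV = C / r
Substituting: PV = $4,200.00 / 0.0352
PV = $119,318.18

$119,318.18


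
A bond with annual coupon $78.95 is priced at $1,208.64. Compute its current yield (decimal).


Formula: Current yield = annual coupon / price
Substituting: CY = $78.95 / $1,208.64
CY = 0.065321

0.065321


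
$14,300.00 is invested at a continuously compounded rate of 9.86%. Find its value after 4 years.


Formula: FV = P * e^(r*t)
Exponent: r*t = 0.0986 * 4 = 0.3944
e^(0.3944) = 1.483494
FV = $14,300.00 * 1.483494 = $21,213.96

$21,213.96


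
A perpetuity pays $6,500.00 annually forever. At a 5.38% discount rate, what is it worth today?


Formula: PV = C / r
Substituting: PV = $6,500.00 / 0.0538
PV = $120,817.84

$120,817.84


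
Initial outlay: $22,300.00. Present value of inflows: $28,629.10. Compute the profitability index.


Formula: PI = PV(cash flows) / initial investment
Substituting: PI = $28,629.10 / $22,300.00
PI = 1.2838

1.2838


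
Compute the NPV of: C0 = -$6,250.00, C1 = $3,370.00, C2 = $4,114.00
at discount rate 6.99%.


Formula: NPV = C0 + C1/(1+r) + C2/(1+r)^2
Discount C1: $3,370.00 / (1 + 0.0699) = $3,149.83
Discount C2: $4,114.00 / (1 + 0.0699)^2 = $3,594.00
NPV = -$6,250.00 + $3,149.83 + $3,594.00 = $493.83

$493.83


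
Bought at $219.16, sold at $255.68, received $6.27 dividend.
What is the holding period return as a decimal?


Formula: HPR = (P1 - P0 + D) / P0
Gain: $255.68 - $219.16 + $6.27 = $42.79
HPR = $42.79 / $219.16 = 0.1952

0.1952


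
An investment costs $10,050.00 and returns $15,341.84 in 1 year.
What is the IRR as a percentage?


Formula: IRR = C1/C0 - 1
Substituting: IRR = $15,341.84 / $10,050.00 - 1
Ratio: 1.526551 - 1 = 0.526551
IRR = 52.6551%

52.6551%


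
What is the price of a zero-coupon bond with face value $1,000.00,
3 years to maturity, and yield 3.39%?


Formula: Price = FV / (1 + r)^n
Substituting: Price = $1,000.00 / (1 + 0.0339)^3
Discount factor: (1.0339)^3 = 1.105187
Price = $1,000.00 / 1.105187 = $904.82

$904.82


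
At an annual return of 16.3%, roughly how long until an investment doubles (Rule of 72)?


Formula: Years ≈ 72 / r
Substituting: Years ≈ 72 / 16.3
Years ≈ 4.4

4.4 years


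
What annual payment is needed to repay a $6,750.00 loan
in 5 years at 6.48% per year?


Formula: PMT = PV * r / (1 - (1+r)^(-n))
Denominator: 1 - (1 + 0.0648)^(-5) = 0.269433
Numerator: $6,750.00 * 0.0648 = 437.4
PMT = 437.4 / 0.269433 = $1,623.41

$1,623.41


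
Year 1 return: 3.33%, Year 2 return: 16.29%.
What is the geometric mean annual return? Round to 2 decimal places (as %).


Formula: Geometric mean = ((1+r1)*(1+r2))^(1/2) - 1
Product: (1 + 0.0333) * (1 + 0.1629) = 1.0333 * 1.1629 = 1.201625
Square root: 1.201625^0.5 = 1.096186
Geometric mean = 1.096186 - 1 = 0.096186
As percentage: 9.62%

9.62%


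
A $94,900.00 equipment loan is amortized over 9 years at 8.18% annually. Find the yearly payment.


Formula: PMT = PV * r / (1 - (1+r)^(-n))
Denominator: 1 - (1 + 0.0818)^(-9) = 0.507193
Numerator: $94,900.00 * 0.0818 = 7762.82
PMT = 7762.82 / 0.507193 = $15,305.47

$15,305.47


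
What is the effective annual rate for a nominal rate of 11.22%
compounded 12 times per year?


Formula: EAR = (1 + r/m)^m - 1
Period rate: r/m = 0.1122 / 12 = 0.00935
Compounding: (1 + 0.00935)^12 = 1.118154
EAR = 1.118154 - 1 = 0.118154

0.118154


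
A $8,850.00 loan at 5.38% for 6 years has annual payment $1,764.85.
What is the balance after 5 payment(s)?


Formula: Balance = PV*(1+r)^k - PMT*((1+r)^k - 1)/r
Growth: (1 + 0.0538)^5 = 1.299544
Accumulated factor: ((1+r)^k - 1)/r = 5.567731
Balance = $8,850.00 * 1.299544 - $1,764.85 * 5.567731
Balance = $1,674.75

$1,674.75


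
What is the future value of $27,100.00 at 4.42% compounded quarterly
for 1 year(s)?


Formula: FV = P * (1 + r/m)^(m*t)
Period rate: r/m = 0.0442 / 4 = 0.01105
Total periods: m*t = 4 * 1 = 4
Growth factor: (1 + 0.01105)^4 = 1.044938
FV = $27,100.00 * 1.044938 = $28,317.82

$28,317.82


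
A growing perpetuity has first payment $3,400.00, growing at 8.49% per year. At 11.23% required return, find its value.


Formula: PV = C / (r - g)
Spread: r - g = 0.1123 - 0.0849 = 0.0274
Substituting: PV = $3,400.00 / 0.0274
PV = $124,087.59

$124,087.59


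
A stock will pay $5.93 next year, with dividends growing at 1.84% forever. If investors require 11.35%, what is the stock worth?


Formula: P = D1 / (r - g)
Spread: r - g = 0.1135 - 0.0184 = 0.0951
Substituting: P = $5.93 / 0.0951
P = $62.36

$62.36


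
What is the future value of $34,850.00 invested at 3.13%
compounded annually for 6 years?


Formula: FV = P * (1 + r)^n
Substituting: FV = $34,850.00 * (1 + 0.0313)^6
Growth factor: (1.0313)^6 = 1.203123
FV = $34,850.00 * 1.203123 = $41,928.84

$41,928.84


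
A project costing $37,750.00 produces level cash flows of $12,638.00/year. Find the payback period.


Formula: Payback = investment / annual cash flow
Substituting: Payback = $37,750.00 / $12,638.00
Payback = 2.987 years

2.987 years


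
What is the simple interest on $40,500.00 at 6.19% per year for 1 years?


Formula: I = P * r * t
Substituting: I = $40,500.00 * 0.0619 * 1
Step: I = $40,500.00 * 0.0619
I = $2,506.95

$2,506.95


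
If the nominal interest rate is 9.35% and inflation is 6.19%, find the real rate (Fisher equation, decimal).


Formula: (1 + r_real) = (1 + r_nom) / (1 + inflation)
Substituting: (1 + r_real) = 1.0935 / 1.0619
(1 + r_real) = 1.029758
r_real = 1.029758 - 1 = 0.029758

0.029758


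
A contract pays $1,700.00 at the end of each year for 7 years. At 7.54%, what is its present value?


Formula: PV = PMT * (1 - (1+r)^(-n)) / r
Discount factor: (1 + 0.0754)^(-7) = 0.601187
Bracket: 1 - 0.601187 = 0.398813
PV = $1,700.00 * 0.398813 / 0.0754 = $8,991.80

$8,991.80


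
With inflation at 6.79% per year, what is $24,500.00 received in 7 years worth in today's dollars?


Formula: Real value = nominal / (1 + inflation)^years
Price level: (1 + 0.0679)^7 = 1.58385
Real value = $24,500.00 / 1.58385 = $15,468.63

$15,468.63


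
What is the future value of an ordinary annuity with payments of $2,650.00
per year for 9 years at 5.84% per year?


Formula: FV = PMT * ((1+r)^n - 1) / r
Growth factor: (1 + 0.0584)^9 = 1.666666
Numerator: 1.666666 - 1 = 0.666666
FV = $2,650.00 * 0.666666 / 0.0584 = $30,251.09

$30,251.09


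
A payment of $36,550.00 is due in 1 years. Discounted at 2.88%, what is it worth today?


Formula: PV = FV / (1 + r)^n
Substituting: PV = $36,550.00 / (1 + 0.0288)^1
Discount factor: (1.0288)^1 = 1.0288
PV = $36,550.00 / 1.0288 = $35,526.83

$35,526.83


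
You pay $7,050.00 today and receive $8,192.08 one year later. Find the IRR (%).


Formula: IRR = C1/C0 - 1
Substituting: IRR = $8,192.08 / $7,050.00 - 1
Ratio: 1.161997 - 1 = 0.161997
IRR = 16.1997%

16.1997%


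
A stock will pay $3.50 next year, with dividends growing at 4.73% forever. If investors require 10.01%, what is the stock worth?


Formula: P = D1 / (r - g)
Spread: r - g = 0.1001 - 0.0473 = 0.0528
Substituting: P = $3.50 / 0.0528
P = $66.29

$66.29


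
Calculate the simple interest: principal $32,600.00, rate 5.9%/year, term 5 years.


Formula: I = P * r * t
Substituting: I = $32,600.00 * 0.059 * 5
Step: I = $32,600.00 * 0.295
I = $9,617.00

$9,617.00


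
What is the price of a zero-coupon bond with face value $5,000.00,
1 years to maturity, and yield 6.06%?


Formula: Price = FV / (1 + r)^n
Substituting: Price = $5,000.00 / (1 + 0.0606)^1
Discount factor: (1.0606)^1 = 1.0606
Price = $5,000.00 / 1.0606 = $4,714.31

$4,714.31


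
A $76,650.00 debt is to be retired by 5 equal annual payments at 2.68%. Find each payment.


Formula: PMT = PV * r / (1 - (1+r)^(-n))
Denominator: 1 - (1 + 0.0268)^(-5) = 0.123866
Numerator: $76,650.00 * 0.0268 = 2054.22
PMT = 2054.22 / 0.123866 = $16,584.26

$16,584.26


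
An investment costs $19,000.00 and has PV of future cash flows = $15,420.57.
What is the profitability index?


Formula: PI = PV(cash flows) / initial investment
Substituting: PI = $15,420.57 / $19,000.00
PI = 0.8116

0.8116


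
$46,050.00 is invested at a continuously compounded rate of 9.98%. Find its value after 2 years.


Formula: FV = P * e^(r*t)
Exponent: r*t = 0.0998 * 2 = 0.1996
e^(0.1996) = 1.220914
FV = $46,050.00 * 1.220914 = $56,223.10

$56,223.10


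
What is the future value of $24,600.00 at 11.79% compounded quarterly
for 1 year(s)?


Formula: FV = P * (1 + r/m)^(m*t)
Period rate: r/m = 0.1179 / 4 = 0.029475
Total periods: m*t = 4 * 1 = 4
Growth factor: (1 + 0.029475)^4 = 1.123216
FV = $24,600.00 * 1.123216 = $27,631.11

$27,631.11


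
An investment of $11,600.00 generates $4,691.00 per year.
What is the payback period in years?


Formula: Payback = investment / annual cash flow
Substituting: Payback = $11,600.00 / $4,691.00
Payback = 2.4728 years

2.4728 years


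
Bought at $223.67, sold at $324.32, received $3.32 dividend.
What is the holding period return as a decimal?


Formula: HPR = (P1 - P0 + D) / P0
Gain: $324.32 - $223.67 + $3.32 = $103.97
HPR = $103.97 / $223.67 = 0.4648

0.4648


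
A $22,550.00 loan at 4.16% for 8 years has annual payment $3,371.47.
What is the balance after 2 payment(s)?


Formula: Balance = PV*(1+r)^k - PMT*((1+r)^k - 1)/r
Growth: (1 + 0.0416)^2 = 1.084931
Accumulated factor: ((1+r)^k - 1)/r = 2.0416
Balance = $22,550.00 * 1.084931 - $3,371.47 * 2.0416
Balance = $17,581.99

$17,581.99


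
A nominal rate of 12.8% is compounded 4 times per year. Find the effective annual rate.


Formula: EAR = (1 + r/m)^m - 1
Period rate: r/m = 0.128 / 4 = 0.032
Compounding: (1 + 0.032)^4 = 1.134276
EAR = 1.134276 - 1 = 0.134276

0.134276


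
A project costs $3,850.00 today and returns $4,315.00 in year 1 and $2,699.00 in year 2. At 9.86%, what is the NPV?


Formula: NPV = C0 + C1/(1+r) + C2/(1+r)^2
Discount C1: $4,315.00 / (1 + 0.0986) = $3,927.73
Discount C2: $2,699.00 / (1 + 0.0986)^2 = $2,236.27
NPV = -$3,850.00 + $3,927.73 + $2,236.27 = $2,313.99

$2,313.99


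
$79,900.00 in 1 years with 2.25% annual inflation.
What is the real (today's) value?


Formula: Real value = nominal / (1 + inflation)^years
Price level: (1 + 0.0225)^1 = 1.0225
Real value = $79,900.00 / 1.0225 = $78,141.81

$78,141.81


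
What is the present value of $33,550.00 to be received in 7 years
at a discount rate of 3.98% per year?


Formula: PV = FV / (1 + r)^n
Substituting: PV = $33,550.00 / (1 + 0.0398)^7
Discount factor: (1.0398)^7 = 1.314161
PV = $33,550.00 / 1.314161 = $25,529.59

$25,529.59


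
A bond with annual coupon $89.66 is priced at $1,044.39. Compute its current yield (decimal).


Formula: Current yield = annual coupon / price
Substituting: CY = $89.66 / $1,044.39
CY = 0.085849

0.085849


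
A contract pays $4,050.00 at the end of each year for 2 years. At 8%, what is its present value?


Formula: PV = PMT * (1 - (1+r)^(-n)) / r
Discount factor: (1 + 0.08)^(-2) = 0.857339
Bracket: 1 - 0.857339 = 0.142661
PV = $4,050.00 * 0.142661 / 0.08 = $7,222.22

$7,222.22


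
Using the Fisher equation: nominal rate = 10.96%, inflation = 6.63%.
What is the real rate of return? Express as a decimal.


Formula: (1 + r_real) = (1 + r_nom) / (1 + inflation)
Substituting: (1 + r_real) = 1.1096 / 1.0663
(1 + r_real) = 1.040608
r_real = 1.040608 - 1 = 0.040608

0.040608


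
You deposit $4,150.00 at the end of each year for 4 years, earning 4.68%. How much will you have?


Formula: FV = PMT * ((1+r)^n - 1) / r
Growth factor: (1 + 0.0468)^4 = 1.200756
Numerator: 1.200756 - 1 = 0.200756
FV = $4,150.00 * 0.200756 / 0.0468 = $17,802.10

$17,802.10


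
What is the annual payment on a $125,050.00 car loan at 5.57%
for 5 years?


Formula: PMT = PV * r / (1 - (1+r)^(-n))
Denominator: 1 - (1 + 0.0557)^(-5) = 0.237399
Numerator: $125,050.00 * 0.0557 = 6965.285
PMT = 6965.285 / 0.237399 = $29,340.00

$29,340.00


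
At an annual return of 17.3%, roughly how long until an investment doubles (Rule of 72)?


Formula: Years ≈ 72 / r
Substituting: Years ≈ 72 / 17.3
Years ≈ 4.2

4.2 years


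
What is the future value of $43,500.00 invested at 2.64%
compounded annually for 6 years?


Formula: FV = P * (1 + r)^n
Substituting: FV = $43,500.00 * (1 + 0.0264)^6
Growth factor: (1.0264)^6 = 1.16923
FV = $43,500.00 * 1.16923 = $50,861.49

$50,861.49


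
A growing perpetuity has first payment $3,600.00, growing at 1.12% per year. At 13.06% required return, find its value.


Formula: PV = C / (r - g)
Spread: r - g = 0.1306 - 0.0112 = 0.1194
Substituting: PV = $3,600.00 / 0.1194
PV = $30,150.75

$30,150.75


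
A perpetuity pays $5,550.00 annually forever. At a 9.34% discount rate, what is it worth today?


Formula: PV = C / r
Substituting: PV = $5,550.00 / 0.0934
PV = $59,421.84

$59,421.84


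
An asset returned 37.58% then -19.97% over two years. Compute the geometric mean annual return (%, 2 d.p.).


Formula: Geometric mean = ((1+r1)*(1+r2))^(1/2) - 1
Product: (1 + 0.3758) * (1 + -0.1997) = 1.3758 * 0.8003 = 1.101053
Square root: 1.101053^0.5 = 1.049311
Geometric mean = 1.049311 - 1 = 0.049311
As percentage: 4.93%

4.93%


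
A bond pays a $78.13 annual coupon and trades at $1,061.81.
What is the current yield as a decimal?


Formula: Current yield = annual coupon / price
Substituting: CY = $78.13 / $1,061.81
CY = 0.073582

0.073582


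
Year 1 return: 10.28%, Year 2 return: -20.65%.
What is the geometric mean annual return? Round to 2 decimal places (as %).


Formula: Geometric mean = ((1+r1)*(1+r2))^(1/2) - 1
Product: (1 + 0.1028) * (1 + -0.2065) = 1.1028 * 0.7935 = 0.875072
Square root: 0.875072^0.5 = 0.935453
Geometric mean = 0.935453 - 1 = -0.064547
As percentage: -6.45%

-6.45%


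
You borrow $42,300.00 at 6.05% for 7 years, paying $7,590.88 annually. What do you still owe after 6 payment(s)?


Formula: Balance = PV*(1+r)^k - PMT*((1+r)^k - 1)/r
Growth: (1 + 0.0605)^6 = 1.422539
Accumulated factor: ((1+r)^k - 1)/r = 6.984108
Balance = $42,300.00 * 1.422539 - $7,590.88 * 6.984108
Balance = $7,157.85

$7,157.85


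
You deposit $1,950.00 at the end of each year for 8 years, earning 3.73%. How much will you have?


Formula: FV = PMT * ((1+r)^n - 1) / r
Growth factor: (1 + 0.0373)^8 = 1.340402
Numerator: 1.340402 - 1 = 0.340402
FV = $1,950.00 * 0.340402 / 0.0373 = $17,795.81

$17,795.81


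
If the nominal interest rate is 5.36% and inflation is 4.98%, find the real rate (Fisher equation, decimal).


Formula: (1 + r_real) = (1 + r_nom) / (1 + inflation)
Substituting: (1 + r_real) = 1.0536 / 1.0498
(1 + r_real) = 1.00362
r_real = 1.00362 - 1 = 0.00362

0.00362


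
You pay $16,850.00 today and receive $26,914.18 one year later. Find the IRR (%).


Formula: IRR = C1/C0 - 1
Substituting: IRR = $26,914.18 / $16,850.00 - 1
Ratio: 1.597281 - 1 = 0.597281
IRR = 59.7281%

59.7281%


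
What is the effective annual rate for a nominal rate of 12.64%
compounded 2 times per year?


Formula: EAR = (1 + r/m)^m - 1
Period rate: r/m = 0.1264 / 2 = 0.0632
Compounding: (1 + 0.0632)^2 = 1.130394
EAR = 1.130394 - 1 = 0.130394

0.130394


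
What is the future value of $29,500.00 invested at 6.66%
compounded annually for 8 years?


Formula: FV = P * (1 + r)^n
Substituting: FV = $29,500.00 * (1 + 0.0666)^8
Growth factor: (1.0666)^8 = 1.674992
FV = $29,500.00 * 1.674992 = $49,412.25

$49,412.25


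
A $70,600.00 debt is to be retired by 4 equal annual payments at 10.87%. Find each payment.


Formula: PMT = PV * r / (1 - (1+r)^(-n))
Denominator: 1 - (1 + 0.1087)^(-4) = 0.338174
Numerator: $70,600.00 * 0.1087 = 7674.22
PMT = 7674.22 / 0.338174 = $22,693.11

$22,693.11


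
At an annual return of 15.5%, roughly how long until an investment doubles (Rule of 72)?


Formula: Years ≈ 72 / r
Substituting: Years ≈ 72 / 15.5
Years ≈ 4.6

4.6 years


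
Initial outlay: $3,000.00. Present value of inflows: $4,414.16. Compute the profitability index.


Formula: PI = PV(cash flows) / initial investment
Substituting: PI = $4,414.16 / $3,000.00
PI = 1.4714

1.4714


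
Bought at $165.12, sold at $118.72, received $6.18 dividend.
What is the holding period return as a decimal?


Formula: HPR = (P1 - P0 + D) / P0
Gain: $118.72 - $165.12 + $6.18 = -$40.22
HPR = -$40.22 / $165.12 = -0.2436

-0.2436


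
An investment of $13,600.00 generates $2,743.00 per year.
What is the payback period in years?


Formula: Payback = investment / annual cash flow
Substituting: Payback = $13,600.00 / $2,743.00
Payback = 4.9581 years

4.9581 years


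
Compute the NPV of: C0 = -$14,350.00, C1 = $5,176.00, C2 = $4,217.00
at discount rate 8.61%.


Formula: NPV = C0 + C1/(1+r) + C2/(1+r)^2
Discount C1: $5,176.00 / (1 + 0.0861) = $4,765.68
Discount C2: $4,217.00 / (1 + 0.0861)^2 = $3,574.90
NPV = -$14,350.00 + $4,765.68 + $3,574.90 = -$6,009.42

-$6,009.42


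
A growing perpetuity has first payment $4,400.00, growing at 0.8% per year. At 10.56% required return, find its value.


Formula: PV = C / (r - g)
Spread: r - g = 0.1056 - 0.008 = 0.0976
Substituting: PV = $4,400.00 / 0.0976
PV = $45,081.97

$45,081.97


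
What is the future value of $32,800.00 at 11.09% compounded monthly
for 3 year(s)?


Formula: FV = P * (1 + r/m)^(m*t)
Period rate: r/m = 0.1109 / 12 = 0.009242
Total periods: m*t = 12 * 3 = 36
Growth factor: (1 + 0.009242)^36 = 1.392599
FV = $32,800.00 * 1.392599 = $45,677.26

$45,677.26


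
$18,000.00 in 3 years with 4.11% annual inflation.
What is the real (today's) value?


Formula: Real value = nominal / (1 + inflation)^years
Price level: (1 + 0.0411)^3 = 1.128437
Real value = $18,000.00 / 1.128437 = $15,951.27

$15,951.27


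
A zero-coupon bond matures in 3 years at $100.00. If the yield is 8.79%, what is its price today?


Formula: Price = FV / (1 + r)^n
Substituting: Price = $100.00 / (1 + 0.0879)^3
Discount factor: (1.0879)^3 = 1.287558
Price = $100.00 / 1.287558 = $77.67

$77.67


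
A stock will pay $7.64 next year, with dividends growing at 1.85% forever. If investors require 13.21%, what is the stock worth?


Formula: P = D1 / (r - g)
Spread: r - g = 0.1321 - 0.0185 = 0.1136
Substituting: P = $7.64 / 0.1136
P = $67.25

$67.25


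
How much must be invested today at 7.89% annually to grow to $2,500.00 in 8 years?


Formula: PV = FV / (1 + r)^n
Substituting: PV = $2,500.00 / (1 + 0.0789)^8
Discount factor: (1.0789)^8 = 1.835902
PV = $2,500.00 / 1.835902 = $1,361.73

$1,361.73


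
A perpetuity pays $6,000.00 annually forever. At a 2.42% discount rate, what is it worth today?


Formula: PV = C / r
Substituting: PV = $6,000.00 / 0.0242
PV = $247,933.88

$247,933.88


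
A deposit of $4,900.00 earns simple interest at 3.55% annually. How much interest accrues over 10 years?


Formula: I = P * r * t
Substituting: I = $4,900.00 * 0.0355 * 10
Step: I = $4,900.00 * 0.355
I = $1,739.50

$1,739.50


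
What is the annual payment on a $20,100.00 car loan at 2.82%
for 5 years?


Formula: PMT = PV * r / (1 - (1+r)^(-n))
Denominator: 1 - (1 + 0.0282)^(-5) = 0.129814
Numerator: $20,100.00 * 0.0282 = 566.82
PMT = 566.82 / 0.129814 = $4,366.40

$4,366.40


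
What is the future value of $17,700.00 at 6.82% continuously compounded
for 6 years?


Formula: FV = P * e^(r*t)
Exponent: r*t = 0.0682 * 6 = 0.4092
e^(0.4092) = 1.505613
FV = $17,700.00 * 1.505613 = $26,649.35

$26,649.35


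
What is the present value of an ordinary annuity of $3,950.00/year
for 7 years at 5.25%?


Formula: PV = PMT * (1 - (1+r)^(-n)) / r
Discount factor: (1 + 0.0525)^(-7) = 0.698949
Bracket: 1 - 0.698949 = 0.301051
PV = $3,950.00 * 0.301051 / 0.0525 = $22,650.53

$22,650.53


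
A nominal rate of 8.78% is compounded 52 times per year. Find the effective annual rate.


Formula: EAR = (1 + r/m)^m - 1
Period rate: r/m = 0.0878 / 52 = 0.001688
Compounding: (1 + 0.001688)^52 = 1.091689
EAR = 1.091689 - 1 = 0.091689

0.091689


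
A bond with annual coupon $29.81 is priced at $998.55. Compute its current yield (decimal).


Formula: Current yield = annual coupon / price
Substituting: CY = $29.81 / $998.55
CY = 0.029853

0.029853


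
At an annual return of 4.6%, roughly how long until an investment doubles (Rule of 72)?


Formula: Years ≈ 72 / r
Substituting: Years ≈ 72 / 4.6
Years ≈ 15.7

15.7 years


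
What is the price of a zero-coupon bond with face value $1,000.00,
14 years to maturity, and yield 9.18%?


Formula: Price = FV / (1 + r)^n
Substituting: Price = $1,000.00 / (1 + 0.0918)^14
Discount factor: (1.0918)^14 = 3.41982
Price = $1,000.00 / 3.41982 = $292.41

$292.41


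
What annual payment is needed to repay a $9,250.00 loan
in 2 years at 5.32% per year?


Formula: PMT = PV * r / (1 - (1+r)^(-n))
Denominator: 1 - (1 + 0.0532)^(-2) = 0.098474
Numerator: $9,250.00 * 0.0532 = 492.1
PMT = 492.1 / 0.098474 = $4,997.26

$4,997.26


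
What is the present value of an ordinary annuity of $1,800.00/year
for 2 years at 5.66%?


Formula: PV = PMT * (1 - (1+r)^(-n)) / r
Discount factor: (1 + 0.0566)^(-2) = 0.895733
Bracket: 1 - 0.895733 = 0.104267
PV = $1,800.00 * 0.104267 / 0.0566 = $3,315.90

$3,315.90


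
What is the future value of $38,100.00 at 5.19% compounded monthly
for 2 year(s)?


Formula: FV = P * (1 + r/m)^(m*t)
Period rate: r/m = 0.0519 / 12 = 0.004325
Total periods: m*t = 12 * 2 = 24
Growth factor: (1 + 0.004325)^24 = 1.10913
FV = $38,100.00 * 1.10913 = $42,257.86

$42,257.86


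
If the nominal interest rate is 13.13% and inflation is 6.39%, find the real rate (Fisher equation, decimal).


Formula: (1 + r_real) = (1 + r_nom) / (1 + inflation)
Substituting: (1 + r_real) = 1.1313 / 1.0639
(1 + r_real) = 1.063352
r_real = 1.063352 - 1 = 0.063352

0.063352


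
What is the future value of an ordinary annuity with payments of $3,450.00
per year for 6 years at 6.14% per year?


Formula: FV = PMT * ((1+r)^n - 1) / r
Growth factor: (1 + 0.0614)^6 = 1.429797
Numerator: 1.429797 - 1 = 0.429797
FV = $3,450.00 * 0.429797 / 0.0614 = $24,149.85

$24,149.85


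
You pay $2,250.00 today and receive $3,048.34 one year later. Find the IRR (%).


Formula: IRR = C1/C0 - 1
Substituting: IRR = $3,048.34 / $2,250.00 - 1
Ratio: 1.354818 - 1 = 0.354818
IRR = 35.4818%

35.4818%


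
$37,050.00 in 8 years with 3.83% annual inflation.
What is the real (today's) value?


Formula: Real value = nominal / (1 + inflation)^years
Price level: (1 + 0.0383)^8 = 1.350774
Real value = $37,050.00 / 1.350774 = $27,428.71

$27,428.71


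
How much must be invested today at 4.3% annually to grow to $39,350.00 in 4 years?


Formula: PV = FV / (1 + r)^n
Substituting: PV = $39,350.00 / (1 + 0.043)^4
Discount factor: (1.043)^4 = 1.183415
PV = $39,350.00 / 1.183415 = $33,251.21

$33,251.21


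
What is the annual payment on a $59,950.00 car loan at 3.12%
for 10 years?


Formula: PMT = PV * r / (1 - (1+r)^(-n))
Denominator: 1 - (1 + 0.0312)^(-10) = 0.26452
Numerator: $59,950.00 * 0.0312 = 1870.44
PMT = 1870.44 / 0.26452 = $7,071.08

$7,071.08


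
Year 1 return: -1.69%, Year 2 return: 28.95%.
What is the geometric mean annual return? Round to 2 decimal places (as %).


Formula: Geometric mean = ((1+r1)*(1+r2))^(1/2) - 1
Product: (1 + -0.0169) * (1 + 0.2895) = 0.9831 * 1.2895 = 1.267707
Square root: 1.267707^0.5 = 1.125925
Geometric mean = 1.125925 - 1 = 0.125925
As percentage: 12.59%

12.59%


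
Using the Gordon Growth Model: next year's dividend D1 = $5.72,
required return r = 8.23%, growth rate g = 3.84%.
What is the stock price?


Formula: P = D1 / (r - g)
Spread: r - g = 0.0823 - 0.0384 = 0.0439
Substituting: P = $5.72 / 0.0439
P = $130.30

$130.30


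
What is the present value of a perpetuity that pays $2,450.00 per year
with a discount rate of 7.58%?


Formula: PV = C / r
Substituting: PV = $2,450.00 / 0.0758
PV = $32,321.90

$32,321.90


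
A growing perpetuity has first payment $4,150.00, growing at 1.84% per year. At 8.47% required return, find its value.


Formula: PV = C / (r - g)
Spread: r - g = 0.0847 - 0.0184 = 0.0663
Substituting: PV = $4,150.00 / 0.0663
PV = $62,594.27

$62,594.27


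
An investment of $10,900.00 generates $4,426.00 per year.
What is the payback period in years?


Formula: Payback = investment / annual cash flow
Substituting: Payback = $10,900.00 / $4,426.00
Payback = 2.4627 years

2.4627 years


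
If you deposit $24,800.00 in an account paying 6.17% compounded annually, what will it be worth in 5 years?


Formula: FV = P * (1 + r)^n
Substituting: FV = $24,800.00 * (1 + 0.0617)^5
Growth factor: (1.0617)^5 = 1.348991
FV = $24,800.00 * 1.348991 = $33,454.98

$33,454.98


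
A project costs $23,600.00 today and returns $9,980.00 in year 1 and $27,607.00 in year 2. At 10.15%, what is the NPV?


Formula: NPV = C0 + C1/(1+r) + C2/(1+r)^2
Discount C1: $9,980.00 / (1 + 0.1015) = $9,060.37
Discount C2: $27,607.00 / (1 + 0.1015)^2 = $22,753.60
NPV = -$23,600.00 + $9,060.37 + $22,753.60 = $8,213.98

$8,213.98


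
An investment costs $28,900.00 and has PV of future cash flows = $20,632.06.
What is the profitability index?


Formula: PI = PV(cash flows) / initial investment
Substituting: PI = $20,632.06 / $28,900.00
PI = 0.7139

0.7139


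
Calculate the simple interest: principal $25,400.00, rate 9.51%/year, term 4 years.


Formula: I = P * r * t
Substituting: I = $25,400.00 * 0.0951 * 4
Step: I = $25,400.00 * 0.3804
I = $9,662.16

$9,662.16


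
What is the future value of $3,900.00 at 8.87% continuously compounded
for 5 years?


Formula: FV = P * e^(r*t)
Exponent: r*t = 0.0887 * 5 = 0.4435
e^(0.4435) = 1.558151
FV = $3,900.00 * 1.558151 = $6,076.79

$6,076.79


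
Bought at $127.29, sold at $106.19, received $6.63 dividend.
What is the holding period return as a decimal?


Formula: HPR = (P1 - P0 + D) / P0
Gain: $106.19 - $127.29 + $6.63 = -$14.47
HPR = -$14.47 / $127.29 = -0.1137

-0.1137


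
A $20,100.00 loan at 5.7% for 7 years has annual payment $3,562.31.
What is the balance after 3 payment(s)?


Formula: Balance = PV*(1+r)^k - PMT*((1+r)^k - 1)/r
Growth: (1 + 0.057)^3 = 1.180932
Accumulated factor: ((1+r)^k - 1)/r = 3.174249
Balance = $20,100.00 * 1.180932 - $3,562.31 * 3.174249
Balance = $12,429.08

$12,429.08


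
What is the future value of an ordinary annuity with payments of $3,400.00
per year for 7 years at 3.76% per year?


Formula: FV = PMT * ((1+r)^n - 1) / r
Growth factor: (1 + 0.0376)^7 = 1.294821
Numerator: 1.294821 - 1 = 0.294821
FV = $3,400.00 * 0.294821 / 0.0376 = $26,659.35

$26,659.35


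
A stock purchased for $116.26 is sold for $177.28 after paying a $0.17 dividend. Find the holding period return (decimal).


Formula: HPR = (P1 - P0 + D) / P0
Gain: $177.28 - $116.26 + $0.17 = $61.19
HPR = $61.19 / $116.26 = 0.5263

0.5263


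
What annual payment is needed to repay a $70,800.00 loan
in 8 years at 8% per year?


Formula: PMT = PV * r / (1 - (1+r)^(-n))
Denominator: 1 - (1 + 0.08)^(-8) = 0.459731
Numerator: $70,800.00 * 0.08 = 5664.0
PMT = 5664.0 / 0.459731 = $12,320.25

$12,320.25


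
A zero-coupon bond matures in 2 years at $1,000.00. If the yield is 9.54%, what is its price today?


Formula: Price = FV / (1 + r)^n
Substituting: Price = $1,000.00 / (1 + 0.0954)^2
Discount factor: (1.0954)^2 = 1.199901
Price = $1,000.00 / 1.199901 = $833.40

$833.40


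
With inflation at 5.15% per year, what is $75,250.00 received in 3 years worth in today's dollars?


Formula: Real value = nominal / (1 + inflation)^years
Price level: (1 + 0.0515)^3 = 1.162593
Real value = $75,250.00 / 1.162593 = $64,725.99

$64,725.99


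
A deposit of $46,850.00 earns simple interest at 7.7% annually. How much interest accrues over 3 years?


Formula: I = P * r * t
Substituting: I = $46,850.00 * 0.077 * 3
Step: I = $46,850.00 * 0.231
I = $10,822.35

$10,822.35


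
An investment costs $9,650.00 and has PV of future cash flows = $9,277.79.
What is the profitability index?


Formula: PI = PV(cash flows) / initial investment
Substituting: PI = $9,277.79 / $9,650.00
PI = 0.9614

0.9614


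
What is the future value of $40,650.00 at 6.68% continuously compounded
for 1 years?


Formula: FV = P * e^(r*t)
Exponent: r*t = 0.0668 * 1 = 0.0668
e^(0.0668) = 1.069082
FV = $40,650.00 * 1.069082 = $43,458.17

$43,458.17


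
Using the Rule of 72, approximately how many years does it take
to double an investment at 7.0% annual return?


Formula: Years ≈ 72 / r
Substituting: Years ≈ 72 / 7.0
Years ≈ 10.3

10.3 years


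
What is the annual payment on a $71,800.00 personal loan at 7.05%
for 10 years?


Formula: PMT = PV * r / (1 - (1+r)^(-n))
Denominator: 1 - (1 + 0.0705)^(-10) = 0.49402
Numerator: $71,800.00 * 0.0705 = 5061.9
PMT = 5061.9 / 0.49402 = $10,246.34

$10,246.34


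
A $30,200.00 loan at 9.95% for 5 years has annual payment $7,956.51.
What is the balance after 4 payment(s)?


Formula: Balance = PV*(1+r)^k - PMT*((1+r)^k - 1)/r
Growth: (1 + 0.0995)^4 = 1.46144
Accumulated factor: ((1+r)^k - 1)/r = 4.637586
Balance = $30,200.00 * 1.46144 - $7,956.51 * 4.637586
Balance = $7,236.48

$7,236.48


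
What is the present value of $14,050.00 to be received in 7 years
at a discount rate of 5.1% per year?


Formula: PV = FV / (1 + r)^n
Substituting: PV = $14,050.00 / (1 + 0.051)^7
Discount factor: (1.051)^7 = 1.416508
PV = $14,050.00 / 1.416508 = $9,918.76

$9,918.76


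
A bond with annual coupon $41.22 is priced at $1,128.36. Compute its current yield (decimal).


Formula: Current yield = annual coupon / price
Substituting: CY = $41.22 / $1,128.36
CY = 0.036531

0.036531


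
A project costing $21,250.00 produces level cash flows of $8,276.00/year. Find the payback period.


Formula: Payback = investment / annual cash flow
Substituting: Payback = $21,250.00 / $8,276.00
Payback = 2.5677 years

2.5677 years


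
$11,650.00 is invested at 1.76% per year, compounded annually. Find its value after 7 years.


Formula: FV = P * (1 + r)^n
Substituting: FV = $11,650.00 * (1 + 0.0176)^7
Growth factor: (1.0176)^7 = 1.129899
FV = $11,650.00 * 1.129899 = $13,163.33

$13,163.33


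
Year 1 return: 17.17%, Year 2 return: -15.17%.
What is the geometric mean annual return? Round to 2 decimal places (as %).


Formula: Geometric mean = ((1+r1)*(1+r2))^(1/2) - 1
Product: (1 + 0.1717) * (1 + -0.1517) = 1.1717 * 0.8483 = 0.993953
Square root: 0.993953^0.5 = 0.996972
Geometric mean = 0.996972 - 1 = -0.003028
As percentage: -0.30%

-0.30%


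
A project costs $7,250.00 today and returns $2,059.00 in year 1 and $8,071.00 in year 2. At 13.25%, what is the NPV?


Formula: NPV = C0 + C1/(1+r) + C2/(1+r)^2
Discount C1: $2,059.00 / (1 + 0.1325) = $1,818.10
Discount C2: $8,071.00 / (1 + 0.1325)^2 = $6,292.90
NPV = -$7,250.00 + $1,818.10 + $6,292.90 = $861.00

$861.00


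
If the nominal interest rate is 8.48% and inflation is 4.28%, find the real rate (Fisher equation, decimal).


Formula: (1 + r_real) = (1 + r_nom) / (1 + inflation)
Substituting: (1 + r_real) = 1.0848 / 1.0428
(1 + r_real) = 1.040276
r_real = 1.040276 - 1 = 0.040276

0.040276


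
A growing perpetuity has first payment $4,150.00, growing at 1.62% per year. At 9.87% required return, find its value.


Formula: PV = C / (r - g)
Spread: r - g = 0.0987 - 0.0162 = 0.0825
Substituting: PV = $4,150.00 / 0.0825
PV = $50,303.03

$50,303.03


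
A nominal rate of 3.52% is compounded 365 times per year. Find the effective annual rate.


Formula: EAR = (1 + r/m)^m - 1
Period rate: r/m = 0.0352 / 365 = 9.6e-05
Compounding: (1 + 9.6e-05)^365 = 1.035825
EAR = 1.035825 - 1 = 0.035825

0.035825


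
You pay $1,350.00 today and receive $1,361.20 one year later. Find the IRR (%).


Formula: IRR = C1/C0 - 1
Substituting: IRR = $1,361.20 / $1,350.00 - 1
Ratio: 1.008296 - 1 = 0.008296
IRR = 0.8296%

0.8296%


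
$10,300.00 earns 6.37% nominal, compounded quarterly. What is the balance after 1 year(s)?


Formula: FV = P * (1 + r/m)^(m*t)
Period rate: r/m = 0.0637 / 4 = 0.015925
Total periods: m*t = 4 * 1 = 4
Growth factor: (1 + 0.015925)^4 = 1.065238
FV = $10,300.00 * 1.065238 = $10,971.95

$10,971.95


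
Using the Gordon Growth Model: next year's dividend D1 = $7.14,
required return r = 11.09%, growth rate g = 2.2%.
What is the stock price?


Formula: P = D1 / (r - g)
Spread: r - g = 0.1109 - 0.022 = 0.0889
Substituting: P = $7.14 / 0.0889
P = $80.31

$80.31


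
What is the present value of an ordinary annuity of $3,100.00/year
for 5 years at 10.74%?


Formula: PV = PMT * (1 - (1+r)^(-n)) / r
Discount factor: (1 + 0.1074)^(-5) = 0.600451
Bracket: 1 - 0.600451 = 0.399549
PV = $3,100.00 * 0.399549 / 0.1074 = $11,532.61

$11,532.61


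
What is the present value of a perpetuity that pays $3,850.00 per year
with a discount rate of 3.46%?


Formula: PV = C / r
Substituting: PV = $3,850.00 / 0.0346
PV = $111,271.68

$111,271.68


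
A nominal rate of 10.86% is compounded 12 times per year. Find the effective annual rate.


Formula: EAR = (1 + r/m)^m - 1
Period rate: r/m = 0.1086 / 12 = 0.00905
Compounding: (1 + 0.00905)^12 = 1.114172
EAR = 1.114172 - 1 = 0.114172

0.114172


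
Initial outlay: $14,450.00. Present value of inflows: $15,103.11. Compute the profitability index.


Formula: PI = PV(cash flows) / initial investment
Substituting: PI = $15,103.11 / $14,450.00
PI = 1.0452

1.0452


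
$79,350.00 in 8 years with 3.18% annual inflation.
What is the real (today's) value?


Formula: Real value = nominal / (1 + inflation)^years
Price level: (1 + 0.0318)^8 = 1.284589
Real value = $79,350.00 / 1.284589 = $61,770.73

$61,770.73


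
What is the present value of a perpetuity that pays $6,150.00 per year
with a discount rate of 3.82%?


Formula: PV = C / r
Substituting: PV = $6,150.00 / 0.0382
PV = $160,994.76

$160,994.76


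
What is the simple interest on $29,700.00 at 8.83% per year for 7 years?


Formula: I = P * r * t
Substituting: I = $29,700.00 * 0.0883 * 7
Step: I = $29,700.00 * 0.6181
I = $18,357.57

$18,357.57


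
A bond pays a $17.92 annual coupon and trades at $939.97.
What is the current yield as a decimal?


Formula: Current yield = annual coupon / price
Substituting: CY = $17.92 / $939.97
CY = 0.019064

0.019064


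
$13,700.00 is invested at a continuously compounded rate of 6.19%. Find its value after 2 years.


Formula: FV = P * e^(r*t)
Exponent: r*t = 0.0619 * 2 = 0.1238
e^(0.1238) = 1.131789
FV = $13,700.00 * 1.131789 = $15,505.52

$15,505.52


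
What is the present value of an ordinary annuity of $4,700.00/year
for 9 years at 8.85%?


Formula: PV = PMT * (1 - (1+r)^(-n)) / r
Discount factor: (1 + 0.0885)^(-9) = 0.46617
Bracket: 1 - 0.46617 = 0.53383
PV = $4,700.00 * 0.53383 / 0.0885 = $28,350.31

$28,350.31


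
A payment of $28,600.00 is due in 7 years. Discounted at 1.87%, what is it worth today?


Formula: PV = FV / (1 + r)^n
Substituting: PV = $28,600.00 / (1 + 0.0187)^7
Discount factor: (1.0187)^7 = 1.138477
PV = $28,600.00 / 1.138477 = $25,121.29

$25,121.29


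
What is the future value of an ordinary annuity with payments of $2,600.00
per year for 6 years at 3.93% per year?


Formula: FV = PMT * ((1+r)^n - 1) / r
Growth factor: (1 + 0.0393)^6 = 1.260218
Numerator: 1.260218 - 1 = 0.260218
FV = $2,600.00 * 0.260218 / 0.0393 = $17,215.42

$17,215.42


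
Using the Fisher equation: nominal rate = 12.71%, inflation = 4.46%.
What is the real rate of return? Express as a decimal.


Formula: (1 + r_real) = (1 + r_nom) / (1 + inflation)
Substituting: (1 + r_real) = 1.1271 / 1.0446
(1 + r_real) = 1.078978
r_real = 1.078978 - 1 = 0.078978

0.078978


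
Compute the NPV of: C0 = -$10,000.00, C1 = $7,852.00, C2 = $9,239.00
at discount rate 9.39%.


Formula: NPV = C0 + C1/(1+r) + C2/(1+r)^2
Discount C1: $7,852.00 / (1 + 0.0939) = $7,177.99
Discount C2: $9,239.00 / (1 + 0.0939)^2 = $7,720.93
NPV = -$10,000.00 + $7,177.99 + $7,720.93 = $4,898.92

$4,898.92
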